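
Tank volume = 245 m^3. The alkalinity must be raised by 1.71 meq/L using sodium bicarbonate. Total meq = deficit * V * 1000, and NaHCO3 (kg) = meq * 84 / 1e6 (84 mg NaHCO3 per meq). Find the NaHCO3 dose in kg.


Tank volume in L = 245 m^3 * 1000 = 245000 L
Total meq required = 1.71 meq/L * 245000 L = 418950 meq
NaHCO3 mass = 418950 meq * 84 mg/meq / 1e6 = 35.1918 kg

35.1918 kg


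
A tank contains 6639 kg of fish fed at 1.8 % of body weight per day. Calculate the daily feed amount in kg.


Feeding rate fraction = 1.8% / 100 = 0.018
Daily feed = 6639 kg * 0.018 = 119.502 kg/day

119.502 kg/day


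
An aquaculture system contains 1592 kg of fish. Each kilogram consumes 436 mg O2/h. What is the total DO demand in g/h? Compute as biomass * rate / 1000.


Total O2 consumption (mg/h) = 1592 kg * 436 mg/(kg*h) = 694112 mg/h
Convert to g/h: 694112 / 1000 = 694.112 g/h

694.112 g/h


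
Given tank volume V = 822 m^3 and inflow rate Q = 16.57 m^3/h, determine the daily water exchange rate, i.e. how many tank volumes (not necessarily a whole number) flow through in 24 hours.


Daily flow volume = 16.57 m^3/h * 24 h = 397.68 m^3/day
Exchanges = daily flow / tank volume = 397.68 / 822 = 0.483796 exchanges/day

0.483796 exchanges/day


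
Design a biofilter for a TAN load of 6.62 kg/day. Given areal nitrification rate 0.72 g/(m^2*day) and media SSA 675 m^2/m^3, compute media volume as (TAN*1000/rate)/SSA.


A = 6.62*1000 / 0.72 = 9194.4444 m^2
V = 9194.4444 / 675 = 13.6214

13.6214 m^3


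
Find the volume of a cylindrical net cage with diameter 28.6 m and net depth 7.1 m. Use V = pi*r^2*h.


r = d/2 = 28.6/2 = 14.3 m
Base area = pi*r^2 = pi*14.3^2 = 642.42428 m^2
Volume = 642.42428 * 7.1 = 4561.21 m^3

4561.21 m^3


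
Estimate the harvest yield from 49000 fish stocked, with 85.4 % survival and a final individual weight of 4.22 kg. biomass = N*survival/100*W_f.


Survivors = 49000 * 85.4/100 = 41846 fish
Harvest biomass = survivors * W_f = 41846 * 4.22 = 176590.12 kg

176590.12 kg


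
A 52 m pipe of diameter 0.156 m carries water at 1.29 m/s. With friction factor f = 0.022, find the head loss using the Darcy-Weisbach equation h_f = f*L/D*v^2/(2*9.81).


v^2 = 1.29^2 = 1.6641 m^2/s^2
L/D = 52/0.156 = 333.33333
h_f = f*(L/D)*v^2/(2g) = 0.022 * 333.33333 * 1.6641 / 19.62 = 0.621988 m

0.621988 m


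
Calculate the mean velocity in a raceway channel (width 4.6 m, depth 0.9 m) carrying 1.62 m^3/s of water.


Cross-sectional area = W * d = 4.6 * 0.9 = 4.14 m^2
Velocity = Q / A = 1.62 / 4.14 = 0.391304 m/s

0.391304 m/s


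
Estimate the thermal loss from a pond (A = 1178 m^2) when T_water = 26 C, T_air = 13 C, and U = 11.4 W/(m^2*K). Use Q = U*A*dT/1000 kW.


Temperature difference dT = 26 - 13 = 13 K
Heat loss (W) = U * A * dT = 11.4 * 1178 * 13 = 174579.6 W
Convert to kW: 174579.6 / 1000 = 174.5796 kW

174.5796 kW


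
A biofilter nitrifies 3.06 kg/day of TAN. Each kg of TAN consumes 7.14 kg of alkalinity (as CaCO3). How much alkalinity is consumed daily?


Alkalinity factor: 7.14 kg CaCO3 consumed per kg TAN nitrified
alk = 3.06 kg TAN * 7.14 = 21.8484 kg CaCO3/day

21.8484 kg CaCO3/day


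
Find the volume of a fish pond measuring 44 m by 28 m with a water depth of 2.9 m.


Base area = L * W = 44 * 28 = 1232 m^2
Volume = area * depth = 1232 * 2.9 = 3572.8 m^3

3572.8 m^3


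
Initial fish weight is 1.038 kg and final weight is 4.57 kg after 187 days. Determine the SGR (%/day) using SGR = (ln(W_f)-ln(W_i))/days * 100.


ln(W_f) = ln(4.57) = 1.5195132
ln(W_i) = ln(1.038) = 0.037295785
ln(W_f) - ln(W_i) = 1.5195132 - 0.037295785 = 1.4822174
SGR = 1.4822174 / 187 * 100 = 0.79263 %/day

0.79263 %/day


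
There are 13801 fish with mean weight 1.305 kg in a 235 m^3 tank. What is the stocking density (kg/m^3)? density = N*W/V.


Total biomass = 13801 fish * 1.305 kg = 18010.305 kg
Density = total biomass / volume = 18010.305 / 235 = 76.6396 kg/m^3

76.6396 kg/m^3


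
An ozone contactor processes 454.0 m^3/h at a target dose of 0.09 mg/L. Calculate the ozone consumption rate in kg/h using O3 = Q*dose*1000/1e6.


O3 demand (mg/h) = Q * dose * 1000 = 454.0 * 0.09 * 1000 = 40860 mg/h
Convert mg to kg: 40860 / 1e6 = 0.04086 kg/h

0.04086 kg/h


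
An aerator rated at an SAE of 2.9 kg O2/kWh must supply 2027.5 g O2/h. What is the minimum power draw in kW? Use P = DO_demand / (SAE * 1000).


SAE in g O2/kWh = 2.9 * 1000 = 2900 g/kWh
P = DO_demand / SAE_g = 2027.5 / 2900 = 0.699138 kW

0.699138 kW


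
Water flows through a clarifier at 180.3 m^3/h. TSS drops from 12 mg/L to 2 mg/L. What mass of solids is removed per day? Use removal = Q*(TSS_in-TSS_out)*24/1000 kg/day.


Concentration drop: TSS_in - TSS_out = 12 - 2 = 10 mg/L
Hourly solids removed = Q * dTSS = 180.3 m^3/h * 10 mg/L = 1803 g/h  (m^3/h * mg/L = g/h)
Daily solids removed = 1803 * 24 = 43272 g/day
Convert g to kg: 43272 / 1000 = 43.272 kg/day

43.272 kg/day


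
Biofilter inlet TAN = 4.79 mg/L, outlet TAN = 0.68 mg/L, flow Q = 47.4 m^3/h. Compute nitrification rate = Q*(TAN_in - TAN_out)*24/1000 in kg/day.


Concentration drop: TAN_in - TAN_out = 4.79 - 0.68 = 4.11 mg/L
Hourly TAN removed = Q * dTAN = 47.4 m^3/h * 4.11 mg/L = 194.814 g/h  (m^3/h * mg/L = g/h)
Daily TAN removed = 194.814 * 24 = 4675.536 g/day
Convert to kg/day: 4675.536 / 1000 = 4.675536 kg/day

4.675536 kg/day


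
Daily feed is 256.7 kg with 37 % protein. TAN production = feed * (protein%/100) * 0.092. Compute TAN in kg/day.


Protein in feed = 256.7 * 37/100 = 94.979 kg/day
TAN = protein * 0.092 = 94.979 * 0.092 = 8.738068 kg/day

8.738068 kg/day


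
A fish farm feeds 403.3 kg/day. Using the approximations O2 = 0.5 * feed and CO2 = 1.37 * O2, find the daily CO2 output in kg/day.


O2 = 403.3 * 0.5 = 201.65
CO2 = 201.65 * 1.37 = 276.2605

276.2605 kg/day


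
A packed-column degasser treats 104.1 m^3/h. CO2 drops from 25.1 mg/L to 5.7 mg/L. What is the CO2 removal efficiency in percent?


CO2_out / CO2_in = 5.7 / 25.1 = 0.22709163
Fraction remaining = 0.22709163
efficiency = (1 - 0.22709163) * 100 = 77.2908 %

77.2908 %


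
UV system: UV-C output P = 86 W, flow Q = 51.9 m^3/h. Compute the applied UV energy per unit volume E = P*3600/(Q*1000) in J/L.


Energy delivered per hour = 86 W * 3600 s = 309600 J/h
Volume treated per hour = 51.9 m^3/h * 1000 = 51900 L/h
dose = 309600 / 51900 = 5.96532 J/L

5.96532 J/L


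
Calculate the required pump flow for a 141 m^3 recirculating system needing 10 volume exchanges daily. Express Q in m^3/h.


Daily recirculation volume = 141 m^3 * 10 = 1410 m^3/day
Flow rate Q = daily volume / 24 h = 1410 / 24 = 58.75 m^3/h

58.75 m^3/h


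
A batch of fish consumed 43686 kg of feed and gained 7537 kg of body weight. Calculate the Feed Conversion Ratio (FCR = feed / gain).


FCR = feed consumed / weight gained
FCR = 43686 kg / 7537 kg = 5.79621

5.79621


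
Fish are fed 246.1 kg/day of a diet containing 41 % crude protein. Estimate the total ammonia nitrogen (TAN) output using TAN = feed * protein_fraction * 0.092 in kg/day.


Protein in feed = 246.1 * 41/100 = 100.901 kg/day
TAN = protein * 0.092 = 100.901 * 0.092 = 9.282892 kg/day

9.282892 kg/day


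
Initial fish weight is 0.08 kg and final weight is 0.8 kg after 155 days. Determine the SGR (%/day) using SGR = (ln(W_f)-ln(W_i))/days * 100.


ln(W_f) = ln(0.8) = -0.22314355
ln(W_i) = ln(0.08) = -2.5257286
ln(W_f) - ln(W_i) = -0.22314355 - -2.5257286 = 2.302585
SGR = 2.302585 / 155 * 100 = 1.48554 %/day

1.48554 %/day


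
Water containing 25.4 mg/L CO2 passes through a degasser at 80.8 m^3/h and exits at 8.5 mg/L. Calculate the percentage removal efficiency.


CO2_out / CO2_in = 8.5 / 25.4 = 0.33464567
Fraction remaining = 0.33464567
efficiency = (1 - 0.33464567) * 100 = 66.5354 %

66.5354 %


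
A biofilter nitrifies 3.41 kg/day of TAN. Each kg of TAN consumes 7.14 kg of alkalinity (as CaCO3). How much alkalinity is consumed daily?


Alkalinity factor: 7.14 kg CaCO3 consumed per kg TAN nitrified
alk = 3.41 kg TAN * 7.14 = 24.3474 kg CaCO3/day

24.3474 kg CaCO3/day


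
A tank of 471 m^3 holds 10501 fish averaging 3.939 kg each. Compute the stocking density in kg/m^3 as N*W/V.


Total biomass = 10501 fish * 3.939 kg = 41363.439 kg
Density = total biomass / volume = 41363.439 / 471 = 87.8205 kg/m^3

87.8205 kg/m^3


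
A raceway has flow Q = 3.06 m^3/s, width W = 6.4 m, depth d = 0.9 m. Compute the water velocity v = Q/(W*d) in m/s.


Cross-sectional area = W * d = 6.4 * 0.9 = 5.76 m^2
Velocity = Q / A = 3.06 / 5.76 = 0.53125 m/s

0.53125 m/s


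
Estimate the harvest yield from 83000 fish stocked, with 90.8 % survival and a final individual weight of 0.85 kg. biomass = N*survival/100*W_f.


Survivors = 83000 * 90.8/100 = 75364 fish
Harvest biomass = survivors * W_f = 75364 * 0.85 = 64059.4 kg

64059.4 kg


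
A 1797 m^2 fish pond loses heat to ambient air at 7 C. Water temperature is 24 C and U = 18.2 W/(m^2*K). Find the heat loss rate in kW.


Temperature difference dT = 24 - 7 = 17 K
Heat loss (W) = U * A * dT = 18.2 * 1797 * 17 = 555991.8 W
Convert to kW: 555991.8 / 1000 = 555.9918 kW

555.9918 kW


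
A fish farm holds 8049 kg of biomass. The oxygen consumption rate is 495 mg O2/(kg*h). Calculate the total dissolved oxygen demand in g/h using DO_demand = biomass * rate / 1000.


Total O2 consumption (mg/h) = 8049 kg * 495 mg/(kg*h) = 3984255 mg/h
Convert to g/h: 3984255 / 1000 = 3984.255 g/h

3984.255 g/h


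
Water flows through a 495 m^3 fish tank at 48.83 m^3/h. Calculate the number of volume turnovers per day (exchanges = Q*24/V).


Daily flow volume = 48.83 m^3/h * 24 h = 1171.92 m^3/day
Exchanges = daily flow / tank volume = 1171.92 / 495 = 2.36752 exchanges/day

2.36752 exchanges/day


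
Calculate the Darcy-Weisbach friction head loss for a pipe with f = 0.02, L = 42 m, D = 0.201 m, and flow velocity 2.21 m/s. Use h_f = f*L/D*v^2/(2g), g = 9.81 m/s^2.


v^2 = 2.21^2 = 4.8841 m^2/s^2
L/D = 42/0.201 = 208.95522
h_f = f*(L/D)*v^2/(2g) = 0.02 * 208.95522 * 4.8841 / 19.62 = 1.04032 m

1.04032 m


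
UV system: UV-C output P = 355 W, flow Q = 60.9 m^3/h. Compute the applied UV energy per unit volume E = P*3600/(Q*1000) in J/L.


Energy delivered per hour = 355 W * 3600 s = 1278000 J/h
Volume treated per hour = 60.9 m^3/h * 1000 = 60900 L/h
dose = 1278000 / 60900 = 20.9852 J/L

20.9852 J/L


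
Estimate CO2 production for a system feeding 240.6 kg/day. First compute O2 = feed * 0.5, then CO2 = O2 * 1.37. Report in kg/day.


O2 = 240.6 * 0.5 = 120.3
CO2 = 120.3 * 1.37 = 164.811

164.811 kg/day


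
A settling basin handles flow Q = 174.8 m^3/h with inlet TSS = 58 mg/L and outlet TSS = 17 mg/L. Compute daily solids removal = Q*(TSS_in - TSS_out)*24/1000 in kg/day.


Concentration drop: TSS_in - TSS_out = 58 - 17 = 41 mg/L
Hourly solids removed = Q * dTSS = 174.8 m^3/h * 41 mg/L = 7166.8 g/h  (m^3/h * mg/L = g/h)
Daily solids removed = 7166.8 * 24 = 172003.2 g/day
Convert g to kg: 172003.2 / 1000 = 172.0032 kg/day

172.0032 kg/day


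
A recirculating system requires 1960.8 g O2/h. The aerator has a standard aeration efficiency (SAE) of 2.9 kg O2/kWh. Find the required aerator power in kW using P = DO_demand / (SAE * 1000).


SAE in g O2/kWh = 2.9 * 1000 = 2900 g/kWh
P = DO_demand / SAE_g = 1960.8 / 2900 = 0.676138 kW

0.676138 kW


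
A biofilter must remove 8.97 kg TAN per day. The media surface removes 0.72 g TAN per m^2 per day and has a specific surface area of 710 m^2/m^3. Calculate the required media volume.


A = 8.97*1000 / 0.72 = 12458.333 m^2
V = 12458.333 / 710 = 17.5469

17.5469 m^3


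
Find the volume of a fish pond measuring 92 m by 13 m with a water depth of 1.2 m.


Base area = L * W = 92 * 13 = 1196 m^2
Volume = area * depth = 1196 * 1.2 = 1435.2 m^3

1435.2 m^3


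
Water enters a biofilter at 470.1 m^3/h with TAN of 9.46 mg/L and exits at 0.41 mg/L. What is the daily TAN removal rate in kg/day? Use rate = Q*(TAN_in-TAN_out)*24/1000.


Concentration drop: TAN_in - TAN_out = 9.46 - 0.41 = 9.05 mg/L
Hourly TAN removed = Q * dTAN = 470.1 m^3/h * 9.05 mg/L = 4254.405 g/h  (m^3/h * mg/L = g/h)
Daily TAN removed = 4254.405 * 24 = 102105.72 g/day
Convert to kg/day: 102105.72 / 1000 = 102.10572 kg/day

102.10572 kg/day


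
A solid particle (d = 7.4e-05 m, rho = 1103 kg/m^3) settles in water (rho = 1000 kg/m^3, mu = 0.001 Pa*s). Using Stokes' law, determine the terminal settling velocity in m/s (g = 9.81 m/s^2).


Density difference: rho_p - rho_f = 1103 - 1000 = 103 kg/m^3
d^2 = (7.4e-05)^2 = 5.476e-09 m^2
Numerator = (rho_p - rho_f) * g * d^2 = 103 * 9.81 * 5.476e-09 = 5.5331147e-06
Denominator = 18 * mu = 18 * 0.001 = 0.018
v_s = 5.5331147e-06 / 0.018 = 3.07395e-04 m/s
Check: Re = rho_f * v_s * d / mu = 1000 * 3.07395e-04 * 7.4e-05 / 0.001 = 0.0227 < 1, so Stokes' law applies.

3.07395e-04 m/s


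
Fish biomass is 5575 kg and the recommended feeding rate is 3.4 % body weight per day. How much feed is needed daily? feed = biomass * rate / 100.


Feeding rate fraction = 3.4% / 100 = 0.034
Daily feed = 5575 kg * 0.034 = 189.55 kg/day

189.55 kg/day


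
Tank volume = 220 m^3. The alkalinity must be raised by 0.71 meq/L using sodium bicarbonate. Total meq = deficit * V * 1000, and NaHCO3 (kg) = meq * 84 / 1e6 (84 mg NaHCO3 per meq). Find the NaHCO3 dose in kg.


Tank volume in L = 220 m^3 * 1000 = 220000 L
Total meq required = 0.71 meq/L * 220000 L = 156200 meq
NaHCO3 mass = 156200 meq * 84 mg/meq / 1e6 = 13.1208 kg

13.1208 kg


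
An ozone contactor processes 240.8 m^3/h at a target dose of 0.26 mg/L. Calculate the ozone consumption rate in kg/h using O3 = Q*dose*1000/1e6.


O3 demand (mg/h) = Q * dose * 1000 = 240.8 * 0.26 * 1000 = 62608 mg/h
Convert mg to kg: 62608 / 1e6 = 0.062608 kg/h

0.062608 kg/h


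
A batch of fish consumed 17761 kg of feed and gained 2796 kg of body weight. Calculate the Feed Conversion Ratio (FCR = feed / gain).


FCR = feed consumed / weight gained
FCR = 17761 kg / 2796 kg = 6.35229

6.35229


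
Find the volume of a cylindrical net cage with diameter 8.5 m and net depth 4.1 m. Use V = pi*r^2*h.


r = d/2 = 8.5/2 = 4.25 m
Base area = pi*r^2 = pi*4.25^2 = 56.745017 m^2
Volume = 56.745017 * 4.1 = 232.655 m^3

232.655 m^3


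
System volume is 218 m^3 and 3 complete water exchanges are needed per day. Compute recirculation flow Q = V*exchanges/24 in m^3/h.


Daily recirculation volume = 218 m^3 * 3 = 654 m^3/day
Flow rate Q = daily volume / 24 h = 654 / 24 = 27.25 m^3/h

27.25 m^3/h


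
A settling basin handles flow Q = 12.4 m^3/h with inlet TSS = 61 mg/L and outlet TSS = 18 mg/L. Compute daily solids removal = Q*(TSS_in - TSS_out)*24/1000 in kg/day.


Concentration drop: TSS_in - TSS_out = 61 - 18 = 43 mg/L
Hourly solids removed = Q * dTSS = 12.4 m^3/h * 43 mg/L = 533.2 g/h  (m^3/h * mg/L = g/h)
Daily solids removed = 533.2 * 24 = 12796.8 g/day
Convert g to kg: 12796.8 / 1000 = 12.7968 kg/day

12.7968 kg/day


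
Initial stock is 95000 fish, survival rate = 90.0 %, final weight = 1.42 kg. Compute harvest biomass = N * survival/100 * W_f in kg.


Survivors = 95000 * 90.0/100 = 85500 fish
Harvest biomass = survivors * W_f = 85500 * 1.42 = 121410 kg

121410 kg


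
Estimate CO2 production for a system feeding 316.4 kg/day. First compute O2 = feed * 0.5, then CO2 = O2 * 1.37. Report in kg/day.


O2 = 316.4 * 0.5 = 158.2
CO2 = 158.2 * 1.37 = 216.734

216.734 kg/day


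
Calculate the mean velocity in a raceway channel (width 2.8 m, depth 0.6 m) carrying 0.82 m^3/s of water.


Cross-sectional area = W * d = 2.8 * 0.6 = 1.68 m^2
Velocity = Q / A = 0.82 / 1.68 = 0.488095 m/s

0.488095 m/s


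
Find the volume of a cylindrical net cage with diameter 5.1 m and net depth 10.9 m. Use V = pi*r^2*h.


r = d/2 = 5.1/2 = 2.55 m
Base area = pi*r^2 = pi*2.55^2 = 20.428206 m^2
Volume = 20.428206 * 10.9 = 222.667 m^3

222.667 m^3


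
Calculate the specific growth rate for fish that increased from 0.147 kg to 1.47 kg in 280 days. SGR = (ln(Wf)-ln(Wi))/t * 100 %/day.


ln(W_f) = ln(1.47) = 0.3852624
ln(W_i) = ln(0.147) = -1.9173227
ln(W_f) - ln(W_i) = 0.3852624 - -1.9173227 = 2.3025851
SGR = 2.3025851 / 280 * 100 = 0.822352 %/day

0.822352 %/day


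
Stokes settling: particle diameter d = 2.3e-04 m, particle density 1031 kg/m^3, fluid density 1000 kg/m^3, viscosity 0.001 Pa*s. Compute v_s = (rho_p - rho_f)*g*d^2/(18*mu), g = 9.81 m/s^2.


Density difference: rho_p - rho_f = 1031 - 1000 = 31 kg/m^3
d^2 = (2.3e-04)^2 = 5.29e-08 m^2
Numerator = (rho_p - rho_f) * g * d^2 = 31 * 9.81 * 5.29e-08 = 1.6087419e-05
Denominator = 18 * mu = 18 * 0.001 = 0.018
v_s = 1.6087419e-05 / 0.018 = 8.93745e-04 m/s
Check: Re = rho_f * v_s * d / mu = 1000 * 8.93745e-04 * 2.3e-04 / 0.001 = 0.206 < 1, so Stokes' law applies.

8.93745e-04 m/s


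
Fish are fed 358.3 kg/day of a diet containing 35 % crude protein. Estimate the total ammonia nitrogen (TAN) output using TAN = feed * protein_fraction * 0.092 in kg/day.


Protein in feed = 358.3 * 35/100 = 125.405 kg/day
TAN = protein * 0.092 = 125.405 * 0.092 = 11.53726 kg/day

11.53726 kg/day


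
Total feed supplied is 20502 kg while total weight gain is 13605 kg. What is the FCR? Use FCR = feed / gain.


FCR = feed consumed / weight gained
FCR = 20502 kg / 13605 kg = 1.50695

1.50695


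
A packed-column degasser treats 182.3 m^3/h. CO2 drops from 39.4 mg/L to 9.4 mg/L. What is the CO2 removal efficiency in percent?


CO2_out / CO2_in = 9.4 / 39.4 = 0.23857868
Fraction remaining = 0.23857868
efficiency = (1 - 0.23857868) * 100 = 76.1421 %

76.1421 %


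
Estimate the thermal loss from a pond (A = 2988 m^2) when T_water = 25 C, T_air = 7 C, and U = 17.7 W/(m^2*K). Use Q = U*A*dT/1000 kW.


Temperature difference dT = 25 - 7 = 18 K
Heat loss (W) = U * A * dT = 17.7 * 2988 * 18 = 951976.8 W
Convert to kW: 951976.8 / 1000 = 951.9768 kW

951.9768 kW


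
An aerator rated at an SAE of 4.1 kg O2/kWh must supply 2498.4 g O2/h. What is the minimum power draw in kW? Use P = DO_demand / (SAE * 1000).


SAE in g O2/kWh = 4.1 * 1000 = 4100 g/kWh
P = DO_demand / SAE_g = 2498.4 / 4100 = 0.609366 kW

0.609366 kW


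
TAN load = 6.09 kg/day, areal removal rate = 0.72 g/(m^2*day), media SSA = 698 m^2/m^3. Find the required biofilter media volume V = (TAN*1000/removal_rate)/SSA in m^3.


A = 6.09*1000 / 0.72 = 8458.3333 m^2
V = 8458.3333 / 698 = 12.118

12.118 m^3


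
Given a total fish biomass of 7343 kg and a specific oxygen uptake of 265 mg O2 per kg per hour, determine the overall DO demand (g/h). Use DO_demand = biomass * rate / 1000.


Total O2 consumption (mg/h) = 7343 kg * 265 mg/(kg*h) = 1945895 mg/h
Convert to g/h: 1945895 / 1000 = 1945.895 g/h

1945.895 g/h


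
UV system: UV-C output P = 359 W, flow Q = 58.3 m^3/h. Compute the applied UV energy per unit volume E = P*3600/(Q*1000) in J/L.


Energy delivered per hour = 359 W * 3600 s = 1292400 J/h
Volume treated per hour = 58.3 m^3/h * 1000 = 58300 L/h
dose = 1292400 / 58300 = 22.1681 J/L

22.1681 J/L


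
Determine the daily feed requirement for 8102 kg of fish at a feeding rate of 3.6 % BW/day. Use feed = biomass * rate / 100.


Feeding rate fraction = 3.6% / 100 = 0.036
Daily feed = 8102 kg * 0.036 = 291.672 kg/day

291.672 kg/day


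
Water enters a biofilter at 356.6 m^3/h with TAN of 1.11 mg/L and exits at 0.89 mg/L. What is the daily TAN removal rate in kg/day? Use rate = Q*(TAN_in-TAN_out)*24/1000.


Concentration drop: TAN_in - TAN_out = 1.11 - 0.89 = 0.22 mg/L
Hourly TAN removed = Q * dTAN = 356.6 m^3/h * 0.22 mg/L = 78.452 g/h  (m^3/h * mg/L = g/h)
Daily TAN removed = 78.452 * 24 = 1882.848 g/day
Convert to kg/day: 1882.848 / 1000 = 1.882848 kg/day

1.882848 kg/day


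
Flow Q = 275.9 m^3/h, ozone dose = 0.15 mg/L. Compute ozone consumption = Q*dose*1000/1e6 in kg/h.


O3 demand (mg/h) = Q * dose * 1000 = 275.9 * 0.15 * 1000 = 41385 mg/h
Convert mg to kg: 41385 / 1e6 = 0.041385 kg/h

0.041385 kg/h


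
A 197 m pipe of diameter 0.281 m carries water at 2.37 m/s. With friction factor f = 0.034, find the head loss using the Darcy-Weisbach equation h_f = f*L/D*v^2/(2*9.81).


v^2 = 2.37^2 = 5.6169 m^2/s^2
L/D = 197/0.281 = 701.06762
h_f = f*(L/D)*v^2/(2g) = 0.034 * 701.06762 * 5.6169 / 19.62 = 6.82396 m

6.82396 m


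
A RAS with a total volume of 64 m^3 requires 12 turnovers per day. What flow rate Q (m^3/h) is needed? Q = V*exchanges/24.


Daily recirculation volume = 64 m^3 * 12 = 768 m^3/day
Flow rate Q = daily volume / 24 h = 768 / 24 = 32 m^3/h

32 m^3/h


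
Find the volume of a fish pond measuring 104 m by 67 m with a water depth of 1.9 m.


Base area = L * W = 104 * 67 = 6968 m^2
Volume = area * depth = 6968 * 1.9 = 13239.2 m^3

13239.2 m^3


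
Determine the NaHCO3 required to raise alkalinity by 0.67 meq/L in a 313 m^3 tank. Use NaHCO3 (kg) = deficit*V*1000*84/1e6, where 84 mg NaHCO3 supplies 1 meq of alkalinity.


Tank volume in L = 313 m^3 * 1000 = 313000 L
Total meq required = 0.67 meq/L * 313000 L = 209710 meq
NaHCO3 mass = 209710 meq * 84 mg/meq / 1e6 = 17.6156 kg

17.6156 kg


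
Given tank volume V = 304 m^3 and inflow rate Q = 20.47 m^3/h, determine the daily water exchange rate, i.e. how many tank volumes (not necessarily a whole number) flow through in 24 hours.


Daily flow volume = 20.47 m^3/h * 24 h = 491.28 m^3/day
Exchanges = daily flow / tank volume = 491.28 / 304 = 1.61605 exchanges/day

1.61605 exchanges/day


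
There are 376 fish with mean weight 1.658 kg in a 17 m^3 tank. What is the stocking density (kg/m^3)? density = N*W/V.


Total biomass = 376 fish * 1.658 kg = 623.408 kg
Density = total biomass / volume = 623.408 / 17 = 36.6711 kg/m^3

36.6711 kg/m^3


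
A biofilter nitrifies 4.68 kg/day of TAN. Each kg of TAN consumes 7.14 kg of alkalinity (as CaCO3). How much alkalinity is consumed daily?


Alkalinity factor: 7.14 kg CaCO3 consumed per kg TAN nitrified
alk = 4.68 kg TAN * 7.14 = 33.4152 kg CaCO3/day

33.4152 kg CaCO3/day


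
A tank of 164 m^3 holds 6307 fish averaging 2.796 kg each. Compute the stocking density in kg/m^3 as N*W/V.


Total biomass = 6307 fish * 2.796 kg = 17634.372 kg
Density = total biomass / volume = 17634.372 / 164 = 107.527 kg/m^3

107.527 kg/m^3


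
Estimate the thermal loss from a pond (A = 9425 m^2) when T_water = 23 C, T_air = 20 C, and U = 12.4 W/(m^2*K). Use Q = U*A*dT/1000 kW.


Temperature difference dT = 23 - 20 = 3 K
Heat loss (W) = U * A * dT = 12.4 * 9425 * 3 = 350610 W
Convert to kW: 350610 / 1000 = 350.61 kW

350.61 kW


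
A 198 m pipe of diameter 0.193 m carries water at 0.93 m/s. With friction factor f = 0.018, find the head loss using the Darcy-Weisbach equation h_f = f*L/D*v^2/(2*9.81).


v^2 = 0.93^2 = 0.8649 m^2/s^2
L/D = 198/0.193 = 1025.9067
h_f = f*(L/D)*v^2/(2g) = 0.018 * 1025.9067 * 0.8649 / 19.62 = 0.814043 m

0.814043 m


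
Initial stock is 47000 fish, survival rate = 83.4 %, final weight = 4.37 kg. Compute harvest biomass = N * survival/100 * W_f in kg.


Survivors = 47000 * 83.4/100 = 39198 fish
Harvest biomass = survivors * W_f = 39198 * 4.37 = 171295.26 kg

171295.26 kg


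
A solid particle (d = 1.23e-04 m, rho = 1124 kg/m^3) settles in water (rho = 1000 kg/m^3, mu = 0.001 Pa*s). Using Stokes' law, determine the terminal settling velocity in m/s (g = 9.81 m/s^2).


Density difference: rho_p - rho_f = 1124 - 1000 = 124 kg/m^3
d^2 = (1.23e-04)^2 = 1.5129e-08 m^2
Numerator = (rho_p - rho_f) * g * d^2 = 124 * 9.81 * 1.5129e-08 = 1.8403521e-05
Denominator = 18 * mu = 18 * 0.001 = 0.018
v_s = 1.8403521e-05 / 0.018 = 0.00102242 m/s
Check: Re = rho_f * v_s * d / mu = 1000 * 0.00102242 * 1.23e-04 / 0.001 = 0.126 < 1, so Stokes' law applies.

0.00102242 m/s


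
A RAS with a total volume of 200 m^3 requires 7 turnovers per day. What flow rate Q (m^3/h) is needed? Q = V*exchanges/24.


Daily recirculation volume = 200 m^3 * 7 = 1400 m^3/day
Flow rate Q = daily volume / 24 h = 1400 / 24 = 58.3333 m^3/h

58.3333 m^3/h


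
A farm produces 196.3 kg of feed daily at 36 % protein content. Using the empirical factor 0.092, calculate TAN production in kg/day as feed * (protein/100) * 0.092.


Protein in feed = 196.3 * 36/100 = 70.668 kg/day
TAN = protein * 0.092 = 70.668 * 0.092 = 6.501456 kg/day

6.501456 kg/day


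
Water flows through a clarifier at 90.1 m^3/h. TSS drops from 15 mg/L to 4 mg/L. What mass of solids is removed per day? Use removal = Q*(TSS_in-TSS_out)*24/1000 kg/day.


Concentration drop: TSS_in - TSS_out = 15 - 4 = 11 mg/L
Hourly solids removed = Q * dTSS = 90.1 m^3/h * 11 mg/L = 991.1 g/h  (m^3/h * mg/L = g/h)
Daily solids removed = 991.1 * 24 = 23786.4 g/day
Convert g to kg: 23786.4 / 1000 = 23.7864 kg/day

23.7864 kg/day


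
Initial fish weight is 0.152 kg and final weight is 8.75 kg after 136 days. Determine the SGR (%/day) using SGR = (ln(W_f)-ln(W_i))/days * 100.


ln(W_f) = ln(8.75) = 2.1690537
ln(W_i) = ln(0.152) = -1.8838748
ln(W_f) - ln(W_i) = 2.1690537 - -1.8838748 = 4.0529285
SGR = 4.0529285 / 136 * 100 = 2.98009 %/day

2.98009 %/day


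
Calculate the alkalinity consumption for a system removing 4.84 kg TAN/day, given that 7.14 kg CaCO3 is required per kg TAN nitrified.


Alkalinity factor: 7.14 kg CaCO3 consumed per kg TAN nitrified
alk = 4.84 kg TAN * 7.14 = 34.5576 kg CaCO3/day

34.5576 kg CaCO3/day


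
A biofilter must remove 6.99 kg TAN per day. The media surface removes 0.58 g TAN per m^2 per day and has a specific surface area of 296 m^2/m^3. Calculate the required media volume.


A = 6.99*1000 / 0.58 = 12051.724 m^2
V = 12051.724 / 296 = 40.7153

40.7153 m^3


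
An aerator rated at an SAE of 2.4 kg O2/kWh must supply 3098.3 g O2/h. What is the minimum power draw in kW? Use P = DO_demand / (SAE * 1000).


SAE in g O2/kWh = 2.4 * 1000 = 2400 g/kWh
P = DO_demand / SAE_g = 3098.3 / 2400 = 1.29096 kW

1.29096 kW


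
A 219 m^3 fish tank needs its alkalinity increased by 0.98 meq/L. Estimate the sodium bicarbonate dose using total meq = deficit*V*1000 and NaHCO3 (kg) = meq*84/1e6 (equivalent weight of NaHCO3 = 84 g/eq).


Tank volume in L = 219 m^3 * 1000 = 219000 L
Total meq required = 0.98 meq/L * 219000 L = 214620 meq
NaHCO3 mass = 214620 meq * 84 mg/meq / 1e6 = 18.0281 kg

18.0281 kg


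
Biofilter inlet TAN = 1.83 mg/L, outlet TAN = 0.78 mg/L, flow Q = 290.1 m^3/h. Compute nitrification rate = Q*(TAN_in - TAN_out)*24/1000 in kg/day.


Concentration drop: TAN_in - TAN_out = 1.83 - 0.78 = 1.05 mg/L
Hourly TAN removed = Q * dTAN = 290.1 m^3/h * 1.05 mg/L = 304.605 g/h  (m^3/h * mg/L = g/h)
Daily TAN removed = 304.605 * 24 = 7310.52 g/day
Convert to kg/day: 7310.52 / 1000 = 7.31052 kg/day

7.31052 kg/day


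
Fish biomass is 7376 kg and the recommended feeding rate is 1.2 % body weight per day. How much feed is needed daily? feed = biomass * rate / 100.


Feeding rate fraction = 1.2% / 100 = 0.012
Daily feed = 7376 kg * 0.012 = 88.512 kg/day

88.512 kg/day


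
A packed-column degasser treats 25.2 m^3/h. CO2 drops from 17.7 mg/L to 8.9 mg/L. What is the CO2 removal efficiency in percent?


CO2_out / CO2_in = 8.9 / 17.7 = 0.50282486
Fraction remaining = 0.50282486
efficiency = (1 - 0.50282486) * 100 = 49.7175 %

49.7175 %


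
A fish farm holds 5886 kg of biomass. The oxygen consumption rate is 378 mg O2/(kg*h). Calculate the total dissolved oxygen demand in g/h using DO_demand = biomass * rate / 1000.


Total O2 consumption (mg/h) = 5886 kg * 378 mg/(kg*h) = 2224908 mg/h
Convert to g/h: 2224908 / 1000 = 2224.908 g/h

2224.908 g/h


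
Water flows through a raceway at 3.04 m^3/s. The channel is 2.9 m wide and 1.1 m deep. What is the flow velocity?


Cross-sectional area = W * d = 2.9 * 1.1 = 3.19 m^2
Velocity = Q / A = 3.04 / 3.19 = 0.952978 m/s

0.952978 m/s


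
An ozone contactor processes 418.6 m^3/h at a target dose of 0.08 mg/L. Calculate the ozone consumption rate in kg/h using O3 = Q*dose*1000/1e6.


O3 demand (mg/h) = Q * dose * 1000 = 418.6 * 0.08 * 1000 = 33488 mg/h
Convert mg to kg: 33488 / 1e6 = 0.033488 kg/h

0.033488 kg/h


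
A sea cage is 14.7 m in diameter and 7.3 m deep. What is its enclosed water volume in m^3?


r = d/2 = 14.7/2 = 7.35 m
Base area = pi*r^2 = pi*7.35^2 = 169.71669 m^2
Volume = 169.71669 * 7.3 = 1238.93 m^3

1238.93 m^3


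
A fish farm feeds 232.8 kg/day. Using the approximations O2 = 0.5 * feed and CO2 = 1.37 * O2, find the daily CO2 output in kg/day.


O2 = 232.8 * 0.5 = 116.4
CO2 = 116.4 * 1.37 = 159.468

159.468 kg/day


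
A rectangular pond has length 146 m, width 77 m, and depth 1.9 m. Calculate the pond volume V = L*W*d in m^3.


Base area = L * W = 146 * 77 = 11242 m^2
Volume = area * depth = 11242 * 1.9 = 21359.8 m^3

21359.8 m^3


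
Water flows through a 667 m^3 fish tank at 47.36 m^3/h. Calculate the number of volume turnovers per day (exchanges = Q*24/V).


Daily flow volume = 47.36 m^3/h * 24 h = 1136.64 m^3/day
Exchanges = daily flow / tank volume = 1136.64 / 667 = 1.70411 exchanges/day

1.70411 exchanges/day


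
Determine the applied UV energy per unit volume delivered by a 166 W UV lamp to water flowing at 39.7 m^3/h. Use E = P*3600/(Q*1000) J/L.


Energy delivered per hour = 166 W * 3600 s = 597600 J/h
Volume treated per hour = 39.7 m^3/h * 1000 = 39700 L/h
dose = 597600 / 39700 = 15.0529 J/L

15.0529 J/L


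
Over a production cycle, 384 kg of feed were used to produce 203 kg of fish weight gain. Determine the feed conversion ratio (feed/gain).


FCR = feed consumed / weight gained
FCR = 384 kg / 203 kg = 1.89163

1.89163


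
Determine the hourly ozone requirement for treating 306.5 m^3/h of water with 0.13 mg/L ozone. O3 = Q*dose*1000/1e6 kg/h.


O3 demand (mg/h) = Q * dose * 1000 = 306.5 * 0.13 * 1000 = 39845 mg/h
Convert mg to kg: 39845 / 1e6 = 0.039845 kg/h

0.039845 kg/h


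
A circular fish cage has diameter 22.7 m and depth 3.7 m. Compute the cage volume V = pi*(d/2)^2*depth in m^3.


r = d/2 = 22.7/2 = 11.35 m
Base area = pi*r^2 = pi*11.35^2 = 404.70782 m^2
Volume = 404.70782 * 3.7 = 1497.42 m^3

1497.42 m^3


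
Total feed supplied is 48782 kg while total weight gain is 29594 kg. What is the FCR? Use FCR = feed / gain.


FCR = feed consumed / weight gained
FCR = 48782 kg / 29594 kg = 1.64837

1.64837


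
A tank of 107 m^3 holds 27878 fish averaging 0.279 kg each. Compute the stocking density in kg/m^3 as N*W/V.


Total biomass = 27878 fish * 0.279 kg = 7777.962 kg
Density = total biomass / volume = 7777.962 / 107 = 72.6912 kg/m^3

72.6912 kg/m^3


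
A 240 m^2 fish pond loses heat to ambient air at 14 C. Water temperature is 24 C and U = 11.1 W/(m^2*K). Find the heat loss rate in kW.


Temperature difference dT = 24 - 14 = 10 K
Heat loss (W) = U * A * dT = 11.1 * 240 * 10 = 26640 W
Convert to kW: 26640 / 1000 = 26.64 kW

26.64 kW


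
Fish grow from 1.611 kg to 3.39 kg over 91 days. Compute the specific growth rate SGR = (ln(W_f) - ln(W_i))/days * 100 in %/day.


ln(W_f) = ln(3.39) = 1.2208299
ln(W_i) = ln(1.611) = 0.4768551
ln(W_f) - ln(W_i) = 1.2208299 - 0.4768551 = 0.7439748
SGR = 0.7439748 / 91 * 100 = 0.817555 %/day

0.817555 %/day


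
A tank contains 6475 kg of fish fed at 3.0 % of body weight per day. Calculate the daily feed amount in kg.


Feeding rate fraction = 3.0% / 100 = 0.03
Daily feed = 6475 kg * 0.03 = 194.25 kg/day

194.25 kg/day


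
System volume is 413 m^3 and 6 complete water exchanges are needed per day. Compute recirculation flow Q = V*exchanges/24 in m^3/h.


Daily recirculation volume = 413 m^3 * 6 = 2478 m^3/day
Flow rate Q = daily volume / 24 h = 2478 / 24 = 103.25 m^3/h

103.25 m^3/h


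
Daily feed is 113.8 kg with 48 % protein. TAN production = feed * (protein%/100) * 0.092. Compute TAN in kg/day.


Protein in feed = 113.8 * 48/100 = 54.624 kg/day
TAN = protein * 0.092 = 54.624 * 0.092 = 5.025408 kg/day

5.025408 kg/day


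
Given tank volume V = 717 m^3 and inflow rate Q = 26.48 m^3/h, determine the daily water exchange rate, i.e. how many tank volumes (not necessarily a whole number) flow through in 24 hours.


Daily flow volume = 26.48 m^3/h * 24 h = 635.52 m^3/day
Exchanges = daily flow / tank volume = 635.52 / 717 = 0.88636 exchanges/day

0.88636 exchanges/day


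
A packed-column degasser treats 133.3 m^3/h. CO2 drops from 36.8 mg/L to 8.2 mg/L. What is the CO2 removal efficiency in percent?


CO2_out / CO2_in = 8.2 / 36.8 = 0.22282609
Fraction remaining = 0.22282609
efficiency = (1 - 0.22282609) * 100 = 77.7174 %

77.7174 %


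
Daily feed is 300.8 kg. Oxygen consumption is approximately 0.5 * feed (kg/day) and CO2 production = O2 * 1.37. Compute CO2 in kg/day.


O2 = 300.8 * 0.5 = 150.4
CO2 = 150.4 * 1.37 = 206.048

206.048 kg/day


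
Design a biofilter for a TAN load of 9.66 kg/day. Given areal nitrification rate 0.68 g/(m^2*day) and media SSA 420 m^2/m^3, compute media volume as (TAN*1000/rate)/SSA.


A = 9.66*1000 / 0.68 = 14205.882 m^2
V = 14205.882 / 420 = 33.8235

33.8235 m^3


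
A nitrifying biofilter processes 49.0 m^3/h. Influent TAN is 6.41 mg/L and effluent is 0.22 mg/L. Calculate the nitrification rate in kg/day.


Concentration drop: TAN_in - TAN_out = 6.41 - 0.22 = 6.19 mg/L
Hourly TAN removed = Q * dTAN = 49.0 m^3/h * 6.19 mg/L = 303.31 g/h  (m^3/h * mg/L = g/h)
Daily TAN removed = 303.31 * 24 = 7279.44 g/day
Convert to kg/day: 7279.44 / 1000 = 7.27944 kg/day

7.27944 kg/day


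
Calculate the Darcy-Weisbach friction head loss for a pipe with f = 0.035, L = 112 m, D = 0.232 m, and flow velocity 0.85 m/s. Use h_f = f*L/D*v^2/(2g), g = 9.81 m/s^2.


v^2 = 0.85^2 = 0.7225 m^2/s^2
L/D = 112/0.232 = 482.75862
h_f = f*(L/D)*v^2/(2g) = 0.035 * 482.75862 * 0.7225 / 19.62 = 0.62221 m

0.62221 m


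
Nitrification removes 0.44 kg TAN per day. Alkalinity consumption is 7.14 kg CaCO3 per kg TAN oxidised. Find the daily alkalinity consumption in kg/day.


Alkalinity factor: 7.14 kg CaCO3 consumed per kg TAN nitrified
alk = 0.44 kg TAN * 7.14 = 3.1416 kg CaCO3/day

3.1416 kg CaCO3/day


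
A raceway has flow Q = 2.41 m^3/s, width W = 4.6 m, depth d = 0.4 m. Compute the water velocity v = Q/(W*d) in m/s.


Cross-sectional area = W * d = 4.6 * 0.4 = 1.84 m^2
Velocity = Q / A = 2.41 / 1.84 = 1.30978 m/s

1.30978 m/s


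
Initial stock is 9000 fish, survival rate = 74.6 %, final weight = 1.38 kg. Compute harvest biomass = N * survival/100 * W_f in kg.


Survivors = 9000 * 74.6/100 = 6714 fish
Harvest biomass = survivors * W_f = 6714 * 1.38 = 9265.32 kg

9265.32 kg


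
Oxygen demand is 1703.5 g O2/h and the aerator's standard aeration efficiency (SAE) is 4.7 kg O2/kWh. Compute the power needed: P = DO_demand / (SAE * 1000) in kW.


SAE in g O2/kWh = 4.7 * 1000 = 4700 g/kWh
P = DO_demand / SAE_g = 1703.5 / 4700 = 0.362447 kW

0.362447 kW


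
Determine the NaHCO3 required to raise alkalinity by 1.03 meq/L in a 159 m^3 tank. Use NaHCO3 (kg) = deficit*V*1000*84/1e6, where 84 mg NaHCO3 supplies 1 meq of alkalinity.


Tank volume in L = 159 m^3 * 1000 = 159000 L
Total meq required = 1.03 meq/L * 159000 L = 163770 meq
NaHCO3 mass = 163770 meq * 84 mg/meq / 1e6 = 13.7567 kg

13.7567 kg


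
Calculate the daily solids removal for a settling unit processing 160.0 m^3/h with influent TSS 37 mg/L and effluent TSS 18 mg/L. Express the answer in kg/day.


Concentration drop: TSS_in - TSS_out = 37 - 18 = 19 mg/L
Hourly solids removed = Q * dTSS = 160.0 m^3/h * 19 mg/L = 3040 g/h  (m^3/h * mg/L = g/h)
Daily solids removed = 3040 * 24 = 72960 g/day
Convert g to kg: 72960 / 1000 = 72.96 kg/day

72.96 kg/day


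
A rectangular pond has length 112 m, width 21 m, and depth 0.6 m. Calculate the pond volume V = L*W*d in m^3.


Base area = L * W = 112 * 21 = 2352 m^2
Volume = area * depth = 2352 * 0.6 = 1411.2 m^3

1411.2 m^3


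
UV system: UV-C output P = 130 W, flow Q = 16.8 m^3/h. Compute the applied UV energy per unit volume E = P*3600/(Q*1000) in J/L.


Energy delivered per hour = 130 W * 3600 s = 468000 J/h
Volume treated per hour = 16.8 m^3/h * 1000 = 16800 L/h
dose = 468000 / 16800 = 27.8571 J/L

27.8571 J/L


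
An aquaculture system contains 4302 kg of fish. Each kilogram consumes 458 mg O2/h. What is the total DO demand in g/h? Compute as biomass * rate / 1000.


Total O2 consumption (mg/h) = 4302 kg * 458 mg/(kg*h) = 1970316 mg/h
Convert to g/h: 1970316 / 1000 = 1970.316 g/h

1970.316 g/h


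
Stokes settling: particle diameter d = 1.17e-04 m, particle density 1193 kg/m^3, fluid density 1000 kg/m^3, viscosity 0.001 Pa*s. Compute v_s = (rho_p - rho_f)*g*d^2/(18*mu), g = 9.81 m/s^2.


Density difference: rho_p - rho_f = 1193 - 1000 = 193 kg/m^3
d^2 = (1.17e-04)^2 = 1.3689e-08 m^2
Numerator = (rho_p - rho_f) * g * d^2 = 193 * 9.81 * 1.3689e-08 = 2.5917794e-05
Denominator = 18 * mu = 18 * 0.001 = 0.018
v_s = 2.5917794e-05 / 0.018 = 0.00143988 m/s
Check: Re = rho_f * v_s * d / mu = 1000 * 0.00143988 * 1.17e-04 / 0.001 = 0.168 < 1, so Stokes' law applies.

0.00143988 m/s


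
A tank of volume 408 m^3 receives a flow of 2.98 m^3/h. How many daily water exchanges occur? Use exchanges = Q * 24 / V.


Daily flow volume = 2.98 m^3/h * 24 h = 71.52 m^3/day
Exchanges = daily flow / tank volume = 71.52 / 408 = 0.175294 exchanges/day

0.175294 exchanges/day


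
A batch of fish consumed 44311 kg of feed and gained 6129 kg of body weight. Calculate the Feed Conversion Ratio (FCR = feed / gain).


FCR = feed consumed / weight gained
FCR = 44311 kg / 6129 kg = 7.22973

7.22973


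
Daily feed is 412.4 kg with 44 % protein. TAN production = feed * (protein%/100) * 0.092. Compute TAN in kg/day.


Protein in feed = 412.4 * 44/100 = 181.456 kg/day
TAN = protein * 0.092 = 181.456 * 0.092 = 16.693952 kg/day

16.693952 kg/day


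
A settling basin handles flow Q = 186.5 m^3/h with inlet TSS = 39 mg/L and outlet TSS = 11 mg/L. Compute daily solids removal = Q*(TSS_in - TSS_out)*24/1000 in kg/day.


Concentration drop: TSS_in - TSS_out = 39 - 11 = 28 mg/L
Hourly solids removed = Q * dTSS = 186.5 m^3/h * 28 mg/L = 5222 g/h  (m^3/h * mg/L = g/h)
Daily solids removed = 5222 * 24 = 125328 g/day
Convert g to kg: 125328 / 1000 = 125.328 kg/day

125.328 kg/day


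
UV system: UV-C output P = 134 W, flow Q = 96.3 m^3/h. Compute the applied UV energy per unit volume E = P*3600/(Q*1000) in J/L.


Energy delivered per hour = 134 W * 3600 s = 482400 J/h
Volume treated per hour = 96.3 m^3/h * 1000 = 96300 L/h
dose = 482400 / 96300 = 5.00935 J/L

5.00935 J/L


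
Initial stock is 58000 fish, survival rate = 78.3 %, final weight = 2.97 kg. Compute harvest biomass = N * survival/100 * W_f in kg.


Survivors = 58000 * 78.3/100 = 45414 fish
Harvest biomass = survivors * W_f = 45414 * 2.97 = 134879.58 kg

134879.58 kg


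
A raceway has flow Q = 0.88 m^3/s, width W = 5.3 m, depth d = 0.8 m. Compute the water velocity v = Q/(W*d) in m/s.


Cross-sectional area = W * d = 5.3 * 0.8 = 4.24 m^2
Velocity = Q / A = 0.88 / 4.24 = 0.207547 m/s

0.207547 m/s


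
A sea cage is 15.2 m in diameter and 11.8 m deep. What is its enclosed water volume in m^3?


r = d/2 = 15.2/2 = 7.6 m
Base area = pi*r^2 = pi*7.6^2 = 181.45839 m^2
Volume = 181.45839 * 11.8 = 2141.21 m^3

2141.21 m^3


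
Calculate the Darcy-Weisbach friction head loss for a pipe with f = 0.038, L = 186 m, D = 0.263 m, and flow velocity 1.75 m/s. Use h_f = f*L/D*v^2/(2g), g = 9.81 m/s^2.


v^2 = 1.75^2 = 3.0625 m^2/s^2
L/D = 186/0.263 = 707.22433
h_f = f*(L/D)*v^2/(2g) = 0.038 * 707.22433 * 3.0625 / 19.62 = 4.19486 m

4.19486 m


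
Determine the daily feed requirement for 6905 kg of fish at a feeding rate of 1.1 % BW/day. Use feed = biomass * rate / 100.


Feeding rate fraction = 1.1% / 100 = 0.011
Daily feed = 6905 kg * 0.011 = 75.955 kg/day

75.955 kg/day
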